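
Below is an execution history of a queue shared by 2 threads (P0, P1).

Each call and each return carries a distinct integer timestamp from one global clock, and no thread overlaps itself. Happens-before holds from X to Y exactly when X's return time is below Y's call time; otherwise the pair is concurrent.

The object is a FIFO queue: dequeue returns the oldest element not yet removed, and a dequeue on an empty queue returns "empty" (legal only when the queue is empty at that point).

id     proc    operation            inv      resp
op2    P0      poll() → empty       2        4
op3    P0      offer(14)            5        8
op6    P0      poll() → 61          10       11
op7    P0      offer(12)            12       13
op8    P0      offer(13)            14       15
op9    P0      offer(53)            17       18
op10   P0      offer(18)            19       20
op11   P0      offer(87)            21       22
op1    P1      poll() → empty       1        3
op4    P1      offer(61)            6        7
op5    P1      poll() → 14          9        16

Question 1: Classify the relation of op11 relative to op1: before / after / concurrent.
op11 spans [21,22], op1 spans [1,3]
resp(op1)=3 < inv(op11)=21

after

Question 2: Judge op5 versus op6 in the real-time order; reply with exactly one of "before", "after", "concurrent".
op5 spans [9,16], op6 spans [10,11]
the intervals overlap in both directions

concurrent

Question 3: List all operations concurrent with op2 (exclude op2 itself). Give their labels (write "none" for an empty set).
op2 spans [2,4]: anything still running between times 2 and 4 counts as concurrent
op1 [1,3]: concurrent
op3 [5,8]: after
op4 [6,7]: after
op5 [9,16]: after
op6 [10,11]: after
op7 [12,13]: after
op8 [14,15]: after
op9 [17,18]: after
op10 [19,20]: after
op11 [21,22]: after

op1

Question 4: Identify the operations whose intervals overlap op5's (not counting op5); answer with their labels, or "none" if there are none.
op5 runs from 9 to 16; window-overlapping ops are concurrent
op1 [1,3]: before
op2 [2,4]: before
op3 [5,8]: before
op4 [6,7]: before
op6 [10,11]: concurrent
op7 [12,13]: concurrent
op8 [14,15]: concurrent
op9 [17,18]: after
op10 [19,20]: after
op11 [21,22]: after

op6, op7, op8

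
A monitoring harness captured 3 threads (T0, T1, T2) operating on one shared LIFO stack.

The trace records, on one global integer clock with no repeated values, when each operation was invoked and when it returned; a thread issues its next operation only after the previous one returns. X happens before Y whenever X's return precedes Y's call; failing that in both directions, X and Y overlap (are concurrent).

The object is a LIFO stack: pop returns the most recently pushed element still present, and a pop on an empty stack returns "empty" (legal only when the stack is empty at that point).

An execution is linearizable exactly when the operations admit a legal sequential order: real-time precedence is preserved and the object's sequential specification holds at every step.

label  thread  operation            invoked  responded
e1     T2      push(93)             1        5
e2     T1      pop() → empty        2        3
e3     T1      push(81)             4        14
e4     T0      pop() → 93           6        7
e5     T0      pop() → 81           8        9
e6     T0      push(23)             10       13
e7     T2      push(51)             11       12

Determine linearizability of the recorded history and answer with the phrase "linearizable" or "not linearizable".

linearizable

a witness: e2, e1, e4, e3, e5, e6, e7
1. e2 pop() → empty, leaving stack <>
2. e1 push(93), leaving stack <93>
3. e4 pop() → 93, leaving stack <>
4. e3 push(81), leaving stack <81>
5. e5 pop() → 81, leaving stack <>
6. e6 push(23), leaving stack <23>
7. e7 push(51), leaving stack <23,51>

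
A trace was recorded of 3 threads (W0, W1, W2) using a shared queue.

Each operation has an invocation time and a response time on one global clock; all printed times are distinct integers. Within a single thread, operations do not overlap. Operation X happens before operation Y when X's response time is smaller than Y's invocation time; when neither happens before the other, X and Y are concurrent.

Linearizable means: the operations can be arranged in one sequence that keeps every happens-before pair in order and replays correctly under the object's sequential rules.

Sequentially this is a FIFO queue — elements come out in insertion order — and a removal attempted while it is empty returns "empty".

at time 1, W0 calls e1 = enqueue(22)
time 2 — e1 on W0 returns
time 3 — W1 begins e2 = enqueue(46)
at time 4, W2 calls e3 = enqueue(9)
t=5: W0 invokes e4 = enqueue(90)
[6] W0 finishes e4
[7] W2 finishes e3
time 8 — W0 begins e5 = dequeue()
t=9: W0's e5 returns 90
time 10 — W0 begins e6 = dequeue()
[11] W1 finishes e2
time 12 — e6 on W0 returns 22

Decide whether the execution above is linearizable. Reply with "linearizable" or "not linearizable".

already the first 9 events (up to e5's response at time 9) admit no linearization; the first 8 still do
all 2 real-time-respecting orders fail — 4 completed queue operations, no legal replay
including or dropping the 1 pending operation (e2) in any combination fails
e.g. e1, e3, e4, e5 (pending dropped): illegal at step 4, since e5 dequeue() → 90 cannot apply there
e.g. e1, e4, e3, e5 (pending dropped): illegal at step 4, since e5 dequeue() → 90 cannot apply there

not linearizable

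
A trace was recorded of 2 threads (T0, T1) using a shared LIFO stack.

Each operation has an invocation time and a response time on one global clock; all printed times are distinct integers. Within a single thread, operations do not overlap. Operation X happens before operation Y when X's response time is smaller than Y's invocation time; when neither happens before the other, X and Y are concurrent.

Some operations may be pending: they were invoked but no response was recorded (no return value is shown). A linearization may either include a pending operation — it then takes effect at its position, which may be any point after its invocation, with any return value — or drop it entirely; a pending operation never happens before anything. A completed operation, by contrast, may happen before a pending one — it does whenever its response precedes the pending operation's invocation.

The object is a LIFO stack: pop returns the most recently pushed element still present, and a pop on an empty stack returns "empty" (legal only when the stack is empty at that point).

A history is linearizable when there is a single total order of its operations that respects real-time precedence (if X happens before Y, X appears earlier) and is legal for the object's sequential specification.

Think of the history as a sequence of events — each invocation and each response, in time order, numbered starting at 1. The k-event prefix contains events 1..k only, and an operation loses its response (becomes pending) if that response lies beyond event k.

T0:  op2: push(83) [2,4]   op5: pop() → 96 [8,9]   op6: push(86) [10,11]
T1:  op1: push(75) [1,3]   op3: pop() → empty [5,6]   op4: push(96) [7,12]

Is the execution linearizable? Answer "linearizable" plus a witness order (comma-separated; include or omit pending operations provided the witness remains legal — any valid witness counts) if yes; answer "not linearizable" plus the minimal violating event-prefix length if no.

prefix check: 1..5 passes, 1..6 fails once op3's time-6 response joins
3 completed operations, 2 real-time-consistent orders — every LIFO stack replay fails
for example op1, op2, op3 fails at step 3: op3 pop() → empty is not legal there
for example op2, op1, op3 fails at step 3: op3 pop() → empty is not legal there

not linearizable — minimal violating prefix: 6 events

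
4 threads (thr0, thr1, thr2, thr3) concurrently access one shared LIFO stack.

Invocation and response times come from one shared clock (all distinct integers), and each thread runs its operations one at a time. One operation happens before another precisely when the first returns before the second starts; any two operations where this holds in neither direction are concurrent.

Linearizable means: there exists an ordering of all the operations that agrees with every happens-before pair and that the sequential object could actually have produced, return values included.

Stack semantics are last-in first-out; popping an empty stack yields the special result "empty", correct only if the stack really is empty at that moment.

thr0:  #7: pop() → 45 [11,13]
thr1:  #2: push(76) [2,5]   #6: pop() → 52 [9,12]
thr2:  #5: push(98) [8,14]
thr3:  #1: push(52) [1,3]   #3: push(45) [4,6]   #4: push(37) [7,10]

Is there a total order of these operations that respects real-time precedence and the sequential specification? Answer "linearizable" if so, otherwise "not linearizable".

not linearizable

the violation lands at event 12, #6's response at time 12: events 1..11 linearize, events 1..12 do not
no legal order exists: 6 real-time-consistent candidates over 5 completed LIFO stack operations, all rejected
include/drop combinations of the 2 pending operations (#5, #7) were all tried; none helps
e.g. #1, #2, #3, #4, #6 (pending dropped): illegal at step 5, since #6 pop() → 52 cannot apply there
e.g. #1, #2, #3, #6, #4 (pending dropped): illegal at step 4, since #6 pop() → 52 cannot apply there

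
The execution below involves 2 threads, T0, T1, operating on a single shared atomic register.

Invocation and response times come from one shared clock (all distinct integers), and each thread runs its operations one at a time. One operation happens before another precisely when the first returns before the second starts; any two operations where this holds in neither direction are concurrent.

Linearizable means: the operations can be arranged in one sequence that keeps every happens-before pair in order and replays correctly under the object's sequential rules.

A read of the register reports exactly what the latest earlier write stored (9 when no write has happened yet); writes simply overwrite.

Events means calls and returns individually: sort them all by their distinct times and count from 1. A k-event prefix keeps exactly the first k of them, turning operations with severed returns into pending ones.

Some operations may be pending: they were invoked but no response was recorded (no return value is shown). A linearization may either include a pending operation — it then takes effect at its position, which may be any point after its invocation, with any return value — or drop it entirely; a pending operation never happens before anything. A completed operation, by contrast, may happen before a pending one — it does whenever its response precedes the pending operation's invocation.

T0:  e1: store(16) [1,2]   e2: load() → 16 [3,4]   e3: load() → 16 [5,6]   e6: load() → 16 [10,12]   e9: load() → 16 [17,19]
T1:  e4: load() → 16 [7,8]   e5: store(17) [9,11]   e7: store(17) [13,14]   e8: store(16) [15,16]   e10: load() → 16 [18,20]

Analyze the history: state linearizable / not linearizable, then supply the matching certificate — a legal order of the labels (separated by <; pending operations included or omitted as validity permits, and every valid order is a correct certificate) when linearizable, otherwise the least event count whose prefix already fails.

1. e1 store(16), leaving value 16
2. e2 load() → 16, leaving value 16
3. e3 load() → 16, leaving value 16
4. e4 load() → 16, leaving value 16
5. e6 load() → 16, leaving value 16
6. e5 store(17), leaving value 17
7. e7 store(17), leaving value 17
8. e8 store(16), leaving value 16
9. e9 load() → 16, leaving value 16
10. e10 load() → 16, leaving value 16

linearizable — witness: e1 < e2 < e3 < e4 < e6 < e5 < e7 < e8 < e9 < e10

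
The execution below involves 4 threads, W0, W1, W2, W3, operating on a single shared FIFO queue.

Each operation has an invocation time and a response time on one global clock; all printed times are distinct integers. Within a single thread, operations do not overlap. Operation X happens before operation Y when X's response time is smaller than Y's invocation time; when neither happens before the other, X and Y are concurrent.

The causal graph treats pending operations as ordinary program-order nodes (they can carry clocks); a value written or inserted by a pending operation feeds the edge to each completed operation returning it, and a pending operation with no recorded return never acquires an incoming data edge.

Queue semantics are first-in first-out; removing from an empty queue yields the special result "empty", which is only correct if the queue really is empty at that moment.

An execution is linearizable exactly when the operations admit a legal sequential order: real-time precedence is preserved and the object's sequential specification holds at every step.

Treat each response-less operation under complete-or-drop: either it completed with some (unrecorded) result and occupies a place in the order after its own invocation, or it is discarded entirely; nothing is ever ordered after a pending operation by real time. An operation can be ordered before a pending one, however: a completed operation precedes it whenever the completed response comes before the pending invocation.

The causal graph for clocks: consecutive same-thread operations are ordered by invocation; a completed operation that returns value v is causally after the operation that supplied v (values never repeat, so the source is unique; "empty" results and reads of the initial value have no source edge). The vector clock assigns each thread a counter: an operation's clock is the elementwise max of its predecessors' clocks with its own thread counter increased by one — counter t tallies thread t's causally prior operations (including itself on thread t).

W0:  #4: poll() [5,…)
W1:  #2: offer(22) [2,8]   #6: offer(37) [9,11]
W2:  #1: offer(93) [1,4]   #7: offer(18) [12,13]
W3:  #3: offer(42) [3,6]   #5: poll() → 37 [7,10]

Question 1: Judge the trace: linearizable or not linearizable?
the violation lands at event 10, #5's response at time 10: events 1..9 linearize, events 1..10 do not
all 8 real-time-respecting orders fail — 4 completed FIFO queue operations, no legal replay
no escape via the 2 pending operations (#4, #6): every completion choice fails
for example #1, #2, #3, #5 (pending dropped) fails at step 4: #5 poll() → 37 is not legal there
for example #1, #3, #2, #5 (pending dropped) fails at step 4: #5 poll() → 37 is not legal there

not linearizable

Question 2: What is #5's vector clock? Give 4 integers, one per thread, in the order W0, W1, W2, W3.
#3 (invocation 3): nothing precedes it; W3's component alone gives (0, 0, 0, 1)
#1 (invocation 1): nothing precedes it; W2's component alone gives (0, 0, 1, 0)
#2 (invocation 2): nothing precedes it; W1's component alone gives (0, 1, 0, 0)
#4 (invocation 5): nothing precedes it; W0's component alone gives (1, 0, 0, 0)
merge at #7 (invoked 12): VC(#1)=(0, 0, 1, 0), own-thread bump on W2 → (0, 0, 2, 0)
merge at #6 (invoked 9): VC(#2)=(0, 1, 0, 0), own-thread bump on W1 → (0, 2, 0, 0)
merge at #5 (invoked 7): VC(#3)=(0, 0, 0, 1), VC(#6)=(0, 2, 0, 0), own-thread bump on W3 → (0, 2, 0, 2)
target: VC(#5) = (0, 2, 0, 2)

(0, 2, 0, 2)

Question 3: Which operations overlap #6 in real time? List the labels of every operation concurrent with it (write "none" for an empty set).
#6 spans [9,11]: anything still running between times 9 and 11 counts as concurrent
#1 [1,4]: before
#2 [2,8]: before
#3 [3,6]: before
#4 [5,…): concurrent
#5 [7,10]: concurrent
#7 [12,13]: after

#4, #5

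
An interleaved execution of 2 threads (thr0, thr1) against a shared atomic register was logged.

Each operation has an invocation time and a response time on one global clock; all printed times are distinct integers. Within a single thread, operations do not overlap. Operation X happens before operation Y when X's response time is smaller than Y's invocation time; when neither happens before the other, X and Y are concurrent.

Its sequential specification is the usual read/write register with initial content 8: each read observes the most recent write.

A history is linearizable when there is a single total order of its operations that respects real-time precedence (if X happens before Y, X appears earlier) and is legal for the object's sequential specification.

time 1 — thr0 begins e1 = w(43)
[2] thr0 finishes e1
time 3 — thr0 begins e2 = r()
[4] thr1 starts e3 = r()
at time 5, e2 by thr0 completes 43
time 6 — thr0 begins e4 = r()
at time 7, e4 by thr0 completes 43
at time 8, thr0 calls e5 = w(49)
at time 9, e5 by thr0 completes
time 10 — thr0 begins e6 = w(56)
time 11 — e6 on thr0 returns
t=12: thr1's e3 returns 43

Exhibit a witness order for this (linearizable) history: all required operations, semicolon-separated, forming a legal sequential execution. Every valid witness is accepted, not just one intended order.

e1; e2; e3; e4; e5; e6

step 1: e1 w(43) — value 43
step 2: e2 r() → 43 — value 43
step 3: e3 r() → 43 — value 43
step 4: e4 r() → 43 — value 43
step 5: e5 w(49) — value 49
step 6: e6 w(56) — value 56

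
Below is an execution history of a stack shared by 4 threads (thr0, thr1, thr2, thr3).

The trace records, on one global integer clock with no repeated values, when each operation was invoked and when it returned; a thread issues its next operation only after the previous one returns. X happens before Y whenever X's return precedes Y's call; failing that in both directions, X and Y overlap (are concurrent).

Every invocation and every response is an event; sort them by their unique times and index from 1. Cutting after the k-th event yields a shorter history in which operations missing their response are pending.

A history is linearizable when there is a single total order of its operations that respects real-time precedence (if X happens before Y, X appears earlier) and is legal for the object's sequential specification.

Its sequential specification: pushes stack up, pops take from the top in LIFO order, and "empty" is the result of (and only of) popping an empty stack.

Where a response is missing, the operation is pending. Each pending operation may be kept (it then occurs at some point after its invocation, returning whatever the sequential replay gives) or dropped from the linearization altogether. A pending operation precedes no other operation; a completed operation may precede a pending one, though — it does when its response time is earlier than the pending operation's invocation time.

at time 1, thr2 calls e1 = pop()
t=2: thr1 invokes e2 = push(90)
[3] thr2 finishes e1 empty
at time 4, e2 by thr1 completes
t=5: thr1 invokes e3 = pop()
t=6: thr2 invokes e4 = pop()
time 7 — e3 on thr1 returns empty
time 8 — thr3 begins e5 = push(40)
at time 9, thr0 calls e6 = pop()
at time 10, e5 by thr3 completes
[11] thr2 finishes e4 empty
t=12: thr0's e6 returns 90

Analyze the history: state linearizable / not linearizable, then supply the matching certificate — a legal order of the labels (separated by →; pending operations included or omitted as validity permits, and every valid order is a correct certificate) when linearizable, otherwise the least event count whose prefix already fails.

not linearizable — minimal violating prefix: 11 events

cut after 10 events: linearizable; cut after 11 events (e4 responds, time 11): not linearizable
no legal order exists: 6 real-time-consistent candidates over 5 completed stack operations, all rejected
no escape via the 1 pending operation (e6): every completion choice fails
e.g. e1, e2, e3, e4, e5 (pending dropped): illegal at step 3, since e3 pop() → empty cannot apply there
e.g. e1, e2, e3, e5, e4 (pending dropped): illegal at step 3, since e3 pop() → empty cannot apply there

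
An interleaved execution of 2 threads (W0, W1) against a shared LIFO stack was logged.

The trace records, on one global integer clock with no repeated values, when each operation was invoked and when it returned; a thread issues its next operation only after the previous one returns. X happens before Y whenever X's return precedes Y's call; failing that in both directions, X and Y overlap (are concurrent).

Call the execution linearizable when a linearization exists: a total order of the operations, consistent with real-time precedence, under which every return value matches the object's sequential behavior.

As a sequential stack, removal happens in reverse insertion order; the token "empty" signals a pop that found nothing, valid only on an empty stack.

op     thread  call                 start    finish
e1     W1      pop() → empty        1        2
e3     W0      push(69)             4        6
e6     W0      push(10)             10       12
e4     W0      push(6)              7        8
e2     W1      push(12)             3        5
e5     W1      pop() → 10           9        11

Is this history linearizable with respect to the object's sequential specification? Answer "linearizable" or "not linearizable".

linearizable

a witness: e1, e2, e3, e4, e6, e5
step 1: e1 pop() → empty — stack <>
step 2: e2 push(12) — stack <12>
step 3: e3 push(69) — stack <12,69>
step 4: e4 push(6) — stack <12,69,6>
step 5: e6 push(10) — stack <12,69,6,10>
step 6: e5 pop() → 10 — stack <12,69,6>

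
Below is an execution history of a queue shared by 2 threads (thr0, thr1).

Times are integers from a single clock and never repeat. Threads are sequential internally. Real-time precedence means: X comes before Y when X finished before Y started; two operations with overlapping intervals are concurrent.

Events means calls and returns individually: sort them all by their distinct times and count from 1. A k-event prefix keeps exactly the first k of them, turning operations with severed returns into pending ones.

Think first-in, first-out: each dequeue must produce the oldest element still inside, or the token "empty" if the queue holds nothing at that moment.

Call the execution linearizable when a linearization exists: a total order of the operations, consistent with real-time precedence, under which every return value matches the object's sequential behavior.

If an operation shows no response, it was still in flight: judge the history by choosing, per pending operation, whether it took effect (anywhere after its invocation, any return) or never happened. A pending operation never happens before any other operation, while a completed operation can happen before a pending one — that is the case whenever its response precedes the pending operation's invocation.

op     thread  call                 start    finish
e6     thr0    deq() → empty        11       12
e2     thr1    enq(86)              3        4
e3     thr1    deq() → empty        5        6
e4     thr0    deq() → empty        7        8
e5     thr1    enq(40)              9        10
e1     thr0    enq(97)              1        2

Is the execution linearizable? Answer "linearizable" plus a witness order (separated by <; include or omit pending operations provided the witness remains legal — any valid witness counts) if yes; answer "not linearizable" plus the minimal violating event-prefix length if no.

the violation lands at event 6, e3's response at time 6: events 1..5 linearize, events 1..6 do not
exhaustive check: the 3 completed queue ops admit one real-time order; illegal
for example e1, e2, e3 fails at step 3: e3 deq() → empty is not legal there

not linearizable — minimal violating prefix: 6 events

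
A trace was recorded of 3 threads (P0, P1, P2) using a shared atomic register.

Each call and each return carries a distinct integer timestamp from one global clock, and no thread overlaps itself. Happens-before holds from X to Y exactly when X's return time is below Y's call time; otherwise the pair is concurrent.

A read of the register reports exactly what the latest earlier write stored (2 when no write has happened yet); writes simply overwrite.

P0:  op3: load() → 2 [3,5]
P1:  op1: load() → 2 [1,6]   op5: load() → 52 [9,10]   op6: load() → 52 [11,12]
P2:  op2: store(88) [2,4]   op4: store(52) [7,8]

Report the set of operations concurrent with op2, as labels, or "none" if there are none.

op2 runs from 2 to 4; window-overlapping ops are concurrent
op1 [1,6]: concurrent
op3 [3,5]: concurrent
op4 [7,8]: after
op5 [9,10]: after
op6 [11,12]: after

op1, op3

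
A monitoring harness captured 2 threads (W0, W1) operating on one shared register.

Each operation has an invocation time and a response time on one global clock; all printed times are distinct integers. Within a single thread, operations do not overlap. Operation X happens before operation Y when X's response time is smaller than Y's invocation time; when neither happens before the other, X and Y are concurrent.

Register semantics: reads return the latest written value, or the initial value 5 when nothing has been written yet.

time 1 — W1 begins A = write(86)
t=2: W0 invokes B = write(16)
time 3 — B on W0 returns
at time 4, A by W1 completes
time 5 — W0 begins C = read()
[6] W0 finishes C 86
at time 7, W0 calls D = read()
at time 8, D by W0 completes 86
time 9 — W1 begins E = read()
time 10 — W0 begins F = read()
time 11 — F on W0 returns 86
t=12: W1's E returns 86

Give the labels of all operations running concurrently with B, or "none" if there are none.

A

concurrent with B ([2,3]): every op whose interval crosses 2..3
A [1,4]: concurrent
C [5,6]: after
D [7,8]: after
E [9,12]: after
F [10,11]: after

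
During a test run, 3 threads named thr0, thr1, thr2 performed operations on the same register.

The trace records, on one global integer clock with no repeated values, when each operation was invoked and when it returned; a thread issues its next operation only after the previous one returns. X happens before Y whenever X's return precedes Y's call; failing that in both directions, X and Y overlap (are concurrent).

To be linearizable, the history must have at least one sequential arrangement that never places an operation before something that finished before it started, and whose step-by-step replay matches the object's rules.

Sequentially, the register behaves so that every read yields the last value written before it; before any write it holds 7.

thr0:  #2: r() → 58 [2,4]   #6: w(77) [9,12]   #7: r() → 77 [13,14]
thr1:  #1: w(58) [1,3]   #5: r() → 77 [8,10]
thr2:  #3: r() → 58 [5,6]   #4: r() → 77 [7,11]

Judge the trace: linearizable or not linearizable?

linearizable

a witness: #1, #2, #3, #6, #4, #5, #7
1. #1 w(58), leaving value 58
2. #2 r() → 58, leaving value 58
3. #3 r() → 58, leaving value 58
4. #6 w(77), leaving value 77
5. #4 r() → 77, leaving value 77
6. #5 r() → 77, leaving value 77
7. #7 r() → 77, leaving value 77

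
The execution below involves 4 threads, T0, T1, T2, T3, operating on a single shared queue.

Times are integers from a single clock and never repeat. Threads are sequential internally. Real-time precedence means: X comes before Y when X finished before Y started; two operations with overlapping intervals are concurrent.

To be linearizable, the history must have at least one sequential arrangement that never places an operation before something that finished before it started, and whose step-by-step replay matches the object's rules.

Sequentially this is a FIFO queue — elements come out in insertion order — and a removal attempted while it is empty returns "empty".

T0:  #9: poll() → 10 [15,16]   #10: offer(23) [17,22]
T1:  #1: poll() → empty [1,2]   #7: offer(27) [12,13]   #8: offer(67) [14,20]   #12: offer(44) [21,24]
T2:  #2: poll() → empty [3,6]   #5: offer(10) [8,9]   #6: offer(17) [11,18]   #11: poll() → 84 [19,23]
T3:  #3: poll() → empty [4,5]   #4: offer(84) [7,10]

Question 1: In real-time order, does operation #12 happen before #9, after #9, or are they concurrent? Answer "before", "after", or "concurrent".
after

#12 spans [21,24], #9 spans [15,16]
resp(#9)=16 < inv(#12)=21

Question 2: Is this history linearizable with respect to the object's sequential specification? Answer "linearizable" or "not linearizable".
linearizable

a witness: #1, #2, #3, #5, #4, #6, #7, #8, #9, #10, #11, #12
step 1: #1 poll() → empty — queue <>
step 2: #2 poll() → empty — queue <>
step 3: #3 poll() → empty — queue <>
step 4: #5 offer(10) — queue <10>
step 5: #4 offer(84) — queue <10,84>
step 6: #6 offer(17) — queue <10,84,17>
step 7: #7 offer(27) — queue <10,84,17,27>
step 8: #8 offer(67) — queue <10,84,17,27,67>
step 9: #9 poll() → 10 — queue <84,17,27,67>
step 10: #10 offer(23) — queue <84,17,27,67,23>
step 11: #11 poll() → 84 — queue <17,27,67,23>
step 12: #12 offer(44) — queue <17,27,67,23,44>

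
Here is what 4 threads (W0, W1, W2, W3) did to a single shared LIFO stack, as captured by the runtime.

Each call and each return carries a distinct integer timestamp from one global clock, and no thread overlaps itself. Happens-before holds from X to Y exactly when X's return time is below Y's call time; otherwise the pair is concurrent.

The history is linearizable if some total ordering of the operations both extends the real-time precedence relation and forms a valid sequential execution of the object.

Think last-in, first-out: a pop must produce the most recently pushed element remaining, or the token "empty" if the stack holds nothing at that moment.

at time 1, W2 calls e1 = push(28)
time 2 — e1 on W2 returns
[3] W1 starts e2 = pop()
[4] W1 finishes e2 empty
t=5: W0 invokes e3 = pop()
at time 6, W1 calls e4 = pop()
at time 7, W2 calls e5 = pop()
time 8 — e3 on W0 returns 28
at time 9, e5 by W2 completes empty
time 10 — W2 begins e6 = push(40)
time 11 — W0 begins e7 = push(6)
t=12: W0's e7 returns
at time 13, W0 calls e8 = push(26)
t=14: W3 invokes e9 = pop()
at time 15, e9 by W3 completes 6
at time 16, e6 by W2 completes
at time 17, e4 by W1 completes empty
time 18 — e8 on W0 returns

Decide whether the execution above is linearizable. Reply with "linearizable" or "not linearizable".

cut after 3 events: linearizable; cut after 4 events (e2 responds, time 4): not linearizable
exactly one order of the 2 completed ops respects real time; the LIFO stack replay fails
take e1, e2: step 2 already fails, because e2 pop() → empty cannot occur there

not linearizable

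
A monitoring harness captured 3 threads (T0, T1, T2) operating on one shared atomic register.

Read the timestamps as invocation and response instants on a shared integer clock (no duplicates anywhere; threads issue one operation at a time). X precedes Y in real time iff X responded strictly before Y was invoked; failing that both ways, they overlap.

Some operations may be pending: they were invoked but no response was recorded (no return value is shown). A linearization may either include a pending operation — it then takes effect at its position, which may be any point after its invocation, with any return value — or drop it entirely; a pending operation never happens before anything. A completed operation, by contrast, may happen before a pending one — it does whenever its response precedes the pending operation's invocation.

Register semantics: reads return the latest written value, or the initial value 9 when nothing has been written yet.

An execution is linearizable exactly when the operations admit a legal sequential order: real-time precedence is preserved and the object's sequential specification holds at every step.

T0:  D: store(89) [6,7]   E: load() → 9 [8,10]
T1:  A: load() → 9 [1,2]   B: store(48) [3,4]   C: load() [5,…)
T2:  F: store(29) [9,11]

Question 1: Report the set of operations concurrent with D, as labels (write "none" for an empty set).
C

D spans [6,7]: anything still running between times 6 and 7 counts as concurrent
A [1,2]: before
B [3,4]: before
C [5,…): concurrent
E [8,10]: after
F [9,11]: after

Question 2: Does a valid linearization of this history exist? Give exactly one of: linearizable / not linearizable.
not linearizable

already the first 10 events (up to E's response at time 10) admit no linearization; the first 9 still do
exactly one order of the 4 completed ops respects real time; the atomic register replay fails
every completion of the 2 pending operations (C, F) was checked; none linearizes
for example A, B, D, E (pending dropped) fails at step 4: E load() → 9 is not legal there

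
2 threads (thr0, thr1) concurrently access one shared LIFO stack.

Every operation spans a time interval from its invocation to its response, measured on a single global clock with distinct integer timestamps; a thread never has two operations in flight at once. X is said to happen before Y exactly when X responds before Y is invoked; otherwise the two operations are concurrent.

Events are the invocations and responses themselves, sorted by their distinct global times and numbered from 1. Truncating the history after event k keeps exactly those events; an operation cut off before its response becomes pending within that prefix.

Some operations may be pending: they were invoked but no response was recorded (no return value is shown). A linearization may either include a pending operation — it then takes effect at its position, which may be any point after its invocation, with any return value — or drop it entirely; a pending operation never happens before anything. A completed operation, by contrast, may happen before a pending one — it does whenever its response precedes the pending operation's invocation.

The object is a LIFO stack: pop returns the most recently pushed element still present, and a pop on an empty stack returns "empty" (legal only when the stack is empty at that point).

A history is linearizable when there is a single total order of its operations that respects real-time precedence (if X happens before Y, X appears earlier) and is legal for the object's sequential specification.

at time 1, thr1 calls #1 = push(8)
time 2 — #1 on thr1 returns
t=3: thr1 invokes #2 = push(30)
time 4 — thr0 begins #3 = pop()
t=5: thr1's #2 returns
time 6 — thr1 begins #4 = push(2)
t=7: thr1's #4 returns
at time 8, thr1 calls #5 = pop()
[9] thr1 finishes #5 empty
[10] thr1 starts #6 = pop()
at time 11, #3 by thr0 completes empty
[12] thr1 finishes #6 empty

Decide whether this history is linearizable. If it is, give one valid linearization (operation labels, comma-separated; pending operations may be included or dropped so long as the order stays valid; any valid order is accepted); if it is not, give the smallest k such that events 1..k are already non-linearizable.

through event 8 a valid linearization exists; event 9 (#5 responding at time 9) ends that
the sole real-time-consistent order of 4 completed operations fails the LIFO stack replay
no completion choice of the 1 pending operation (#3) rescues it — every subset was tried
for example #1, #2, #4, #5 (pending dropped) fails at step 4: #5 pop() → empty is not legal there

not linearizable — minimal violating prefix: 9 events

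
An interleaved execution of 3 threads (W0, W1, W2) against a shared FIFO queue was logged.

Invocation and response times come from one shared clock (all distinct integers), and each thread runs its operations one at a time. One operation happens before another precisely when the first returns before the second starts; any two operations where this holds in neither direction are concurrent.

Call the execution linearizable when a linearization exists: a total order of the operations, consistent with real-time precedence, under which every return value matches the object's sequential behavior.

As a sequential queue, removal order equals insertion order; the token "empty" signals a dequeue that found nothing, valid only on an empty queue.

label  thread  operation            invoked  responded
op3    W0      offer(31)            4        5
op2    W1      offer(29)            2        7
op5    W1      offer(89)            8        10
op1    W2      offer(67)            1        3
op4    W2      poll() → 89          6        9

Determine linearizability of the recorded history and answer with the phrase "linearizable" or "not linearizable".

not linearizable

already the first 9 events (up to op4's response at time 9) admit no linearization; the first 8 still do
4 completed operations, 4 real-time-consistent orders — every FIFO queue replay fails
every completion of the 1 pending operation (op5) was checked; none linearizes
e.g. op1, op2, op3, op4 (pending dropped): illegal at step 4, since op4 poll() → 89 cannot apply there
e.g. op1, op3, op2, op4 (pending dropped): illegal at step 4, since op4 poll() → 89 cannot apply there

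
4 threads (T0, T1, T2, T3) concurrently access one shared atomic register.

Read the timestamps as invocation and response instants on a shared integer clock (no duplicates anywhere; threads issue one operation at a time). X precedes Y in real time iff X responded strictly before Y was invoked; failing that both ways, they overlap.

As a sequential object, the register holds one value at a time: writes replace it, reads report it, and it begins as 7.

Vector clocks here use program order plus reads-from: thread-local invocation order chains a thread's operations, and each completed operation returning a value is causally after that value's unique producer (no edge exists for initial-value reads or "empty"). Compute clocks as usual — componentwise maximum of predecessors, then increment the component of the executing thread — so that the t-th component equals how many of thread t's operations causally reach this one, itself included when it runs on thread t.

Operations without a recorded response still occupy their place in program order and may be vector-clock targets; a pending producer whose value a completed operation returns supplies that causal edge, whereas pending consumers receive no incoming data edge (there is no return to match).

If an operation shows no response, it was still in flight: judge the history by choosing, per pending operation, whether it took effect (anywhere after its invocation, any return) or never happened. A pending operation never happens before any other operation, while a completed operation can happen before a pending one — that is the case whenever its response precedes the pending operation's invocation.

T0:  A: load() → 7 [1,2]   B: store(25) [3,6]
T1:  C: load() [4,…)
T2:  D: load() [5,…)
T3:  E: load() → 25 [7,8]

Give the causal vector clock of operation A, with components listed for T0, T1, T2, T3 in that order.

(1, 0, 0, 0)

VC(D, invoked at 5): no causal predecessors; +1 on T2 → (0, 0, 1, 0)
VC(C, invoked at 4): no causal predecessors; +1 on T1 → (0, 1, 0, 0)
VC(A, invoked at 1): no causal predecessors; +1 on T0 → (1, 0, 0, 0)
from VC(A)=(1, 0, 0, 0), B (invoked 3) maxes components and bumps T0 → (2, 0, 0, 0)
from VC(B)=(2, 0, 0, 0), E (invoked 7) maxes components and bumps T3 → (2, 0, 0, 1)
target: VC(A) = (1, 0, 0, 0)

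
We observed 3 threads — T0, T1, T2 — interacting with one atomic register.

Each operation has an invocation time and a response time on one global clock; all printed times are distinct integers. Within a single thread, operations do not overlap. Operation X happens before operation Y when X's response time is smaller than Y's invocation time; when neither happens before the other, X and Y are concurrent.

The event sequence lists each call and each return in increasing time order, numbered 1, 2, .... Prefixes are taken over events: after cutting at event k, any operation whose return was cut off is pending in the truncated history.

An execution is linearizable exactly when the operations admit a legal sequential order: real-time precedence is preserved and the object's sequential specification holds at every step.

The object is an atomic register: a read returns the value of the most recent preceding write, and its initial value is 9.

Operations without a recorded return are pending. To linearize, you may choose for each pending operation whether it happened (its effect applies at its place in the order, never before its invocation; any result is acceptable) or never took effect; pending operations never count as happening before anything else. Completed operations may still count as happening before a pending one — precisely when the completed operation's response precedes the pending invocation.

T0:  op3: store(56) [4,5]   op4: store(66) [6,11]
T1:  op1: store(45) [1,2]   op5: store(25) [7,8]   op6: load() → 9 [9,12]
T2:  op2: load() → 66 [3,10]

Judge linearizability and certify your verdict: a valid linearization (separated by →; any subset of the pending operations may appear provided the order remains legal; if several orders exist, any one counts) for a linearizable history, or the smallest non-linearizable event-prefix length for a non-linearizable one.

the violation lands at event 12, op6's response at time 12: events 1..11 linearize, events 1..12 do not
real-time-consistent orders of the 6 completed operations: 15 — all fail the atomic register replay
sample order op1, op2, op3, op4, op5, op6 stalls at step 2 — op2 load() → 66 has no legal effect
sample order op1, op2, op3, op5, op4, op6 stalls at step 2 — op2 load() → 66 has no legal effect

not linearizable — minimal violating prefix: 12 events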